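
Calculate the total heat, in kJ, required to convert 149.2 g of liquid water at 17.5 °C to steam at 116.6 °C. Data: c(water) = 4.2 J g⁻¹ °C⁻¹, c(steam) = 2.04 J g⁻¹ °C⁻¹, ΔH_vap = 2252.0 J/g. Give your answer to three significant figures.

q1 (heat water 17.5→100.0 °C): 149.2 × 4.2 × 82.5 = 51698 J
q2 (vaporize at 100 °C): 149.2 × 2252.0 = 335998 J
q3 (heat steam 100.0→116.6 °C): 149.2 × 2.04 × 16.6 = 5053 J
Total: 51698 + 335998 + 5053 = 392749 J = 393 kJ

q = 393 kJ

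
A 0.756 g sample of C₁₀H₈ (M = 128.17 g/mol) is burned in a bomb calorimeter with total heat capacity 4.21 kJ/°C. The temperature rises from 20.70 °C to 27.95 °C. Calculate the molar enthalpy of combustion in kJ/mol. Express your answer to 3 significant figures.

ΔT = 27.95 − 20.70 = 7.25 °C
q_cal = C_cal × ΔT = 4.21 × 7.25 = 30.5225 kJ
n = 0.756 / 128.17 = 0.0058984 mol
q_rxn = −q_cal = -30.5225 kJ
ΔH = -30.5225 / 0.0058984 = -5174.7 kJ/mol

ΔH = -5170 kJ/mol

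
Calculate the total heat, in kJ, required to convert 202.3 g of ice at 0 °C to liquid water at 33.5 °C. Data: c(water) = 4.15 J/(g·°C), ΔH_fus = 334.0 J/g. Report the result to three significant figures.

q1 (melt at 0 °C): 202.3 × 334.0 = 67568 J
q2 (heat water 0.0→33.5 °C): 202.3 × 4.15 × 33.5 = 28125 J
Total: 67568 + 28125 = 95693 J = 95.7 kJ

q = 95.7 kJ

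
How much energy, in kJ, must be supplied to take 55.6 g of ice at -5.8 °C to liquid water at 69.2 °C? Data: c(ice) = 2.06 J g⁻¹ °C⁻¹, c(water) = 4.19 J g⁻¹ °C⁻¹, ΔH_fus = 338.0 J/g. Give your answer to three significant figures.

q = 35.6 kJ

q1 (heat ice -5.8→0.0 °C): 55.6 × 2.06 × 5.8 = 664 J
q2 (melt at 0 °C): 55.6 × 338.0 = 18793 J
q3 (heat water 0.0→69.2 °C): 55.6 × 4.19 × 69.2 = 16121 J
Total: 664 + 18793 + 16121 = 35578 J = 35.6 kJ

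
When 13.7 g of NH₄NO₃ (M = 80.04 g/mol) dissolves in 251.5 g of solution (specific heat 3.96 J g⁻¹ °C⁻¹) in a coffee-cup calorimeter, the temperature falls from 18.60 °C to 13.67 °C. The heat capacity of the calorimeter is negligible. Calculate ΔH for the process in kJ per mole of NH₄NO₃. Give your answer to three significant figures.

ΔH = 28.7 kJ/mol

|ΔT| = |13.67 − 18.60| = 4.93 °C
|q_surr| = (251.5 × 3.96) × 4.93 = 995.94 × 4.93 = 4910 J
n(NH₄NO₃) = 13.7 / 80.04 = 0.1712 mol
Temperature fell, so q_rxn = +|q_surr| = 4.910 kJ
ΔH = q_rxn / n = 28.68 kJ/mol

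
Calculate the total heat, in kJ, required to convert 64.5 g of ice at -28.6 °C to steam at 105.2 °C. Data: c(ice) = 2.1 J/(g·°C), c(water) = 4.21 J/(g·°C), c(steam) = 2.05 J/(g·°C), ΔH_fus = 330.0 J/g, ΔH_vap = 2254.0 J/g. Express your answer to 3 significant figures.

q1 (heat ice -28.6→0.0 °C): 64.5 × 2.1 × 28.6 = 3874 J
q2 (melt at 0 °C): 64.5 × 330.0 = 21285 J
q3 (heat water 0.0→100.0 °C): 64.5 × 4.21 × 100.0 = 27155 J
q4 (vaporize at 100 °C): 64.5 × 2254.0 = 145383 J
q5 (heat steam 100.0→105.2 °C): 64.5 × 2.05 × 5.2 = 688 J
Total: 3874 + 21285 + 27155 + 145383 + 688 = 198385 J = 198 kJ

q = 198 kJ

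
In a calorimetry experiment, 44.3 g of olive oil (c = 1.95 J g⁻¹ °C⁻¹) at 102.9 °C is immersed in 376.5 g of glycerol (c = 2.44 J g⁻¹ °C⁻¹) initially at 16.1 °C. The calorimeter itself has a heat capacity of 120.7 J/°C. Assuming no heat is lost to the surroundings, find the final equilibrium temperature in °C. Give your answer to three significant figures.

T_f = 22.8 °C

Heat lost by olive oil = heat gained by glycerol + calorimeter.
(44.3)(1.95)(102.9 − T) = [(376.5)(2.44) + 120.7](T − 16.1)
86.385 (102.9 − T) = 1039.36 (T − 16.1)
8889.0 − 86.385 T = 1039.36 T − 16734
25623.0 = 1125.745 T
T = 22.76 °C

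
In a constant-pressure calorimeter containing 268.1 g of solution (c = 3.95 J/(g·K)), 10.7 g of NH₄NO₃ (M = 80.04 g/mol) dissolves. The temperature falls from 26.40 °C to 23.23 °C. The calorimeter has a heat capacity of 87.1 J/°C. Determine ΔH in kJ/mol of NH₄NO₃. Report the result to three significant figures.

ΔH = 27.2 kJ/mol

|ΔT| = |23.23 − 26.40| = 3.17 °C
|q_surr| = (268.1 × 3.95 + 87.1) × 3.17 = 1146.095 × 3.17 = 3633 J
n(NH₄NO₃) = 10.7 / 80.04 = 0.1337 mol
Temperature fell, so q_rxn = +|q_surr| = 3.633 kJ
ΔH = q_rxn / n = 27.17 kJ/mol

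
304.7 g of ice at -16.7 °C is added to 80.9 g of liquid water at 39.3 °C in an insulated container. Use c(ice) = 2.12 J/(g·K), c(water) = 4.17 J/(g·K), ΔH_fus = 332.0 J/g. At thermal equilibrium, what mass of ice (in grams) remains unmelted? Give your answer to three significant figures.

Heat to warm all ice to 0 °C: 304.7×2.12×16.7 = 10788 J
Heat released by water cooling to 0 °C: 80.9×4.17×39.3 = 13258 J
13258 J < 10788 + 304.7×332.0 = 111948.4 J, so not all ice melts; final T = 0 °C.
Heat left for melting: 13258 − 10788 = 2470 J
Mass melted = 2470 / 332.0 = 7.440 g
Ice remaining = 304.7 − 7.440 = 297.260 g

m_ice remaining = 297 g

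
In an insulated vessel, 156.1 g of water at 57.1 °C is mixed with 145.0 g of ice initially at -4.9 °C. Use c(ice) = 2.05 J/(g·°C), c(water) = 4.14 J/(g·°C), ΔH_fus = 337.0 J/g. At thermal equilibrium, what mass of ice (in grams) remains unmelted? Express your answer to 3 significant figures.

Heat to warm all ice to 0 °C: 145.0×2.05×4.9 = 1456.5 J
Heat released by water cooling to 0 °C: 156.1×4.14×57.1 = 36901 J
36901 J < 1456.5 + 145.0×337.0 = 50321.5 J, so not all ice melts; final T = 0 °C.
Heat left for melting: 36901 − 1456.5 = 35444.5 J
Mass melted = 35444.5 / 337.0 = 105.2 g
Ice remaining = 145.0 − 105.2 = 39.8 g

m_ice remaining = 39.8 g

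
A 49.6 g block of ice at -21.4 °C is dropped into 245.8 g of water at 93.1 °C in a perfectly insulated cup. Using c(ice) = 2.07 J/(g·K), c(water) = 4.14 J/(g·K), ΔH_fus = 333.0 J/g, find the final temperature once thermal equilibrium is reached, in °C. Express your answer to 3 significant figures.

T_f = 62.2 °C

Heat to bring ice to 0 °C and melt it: q₁ = 49.6×2.07×21.4 + 49.6×333.0 = 18714 J
Heat the water can supply cooling to 0 °C: 245.8×4.14×93.1 = 94739.7 J > q₁, so all ice melts.
Energy balance: 245.8×4.14×(93.1 − T) = 18714 + 49.6×4.14×(T − 0)
1017.612(93.1 − T) = 18714 + 205.344 T
94739.7 − 18714 = 1222.956 T
T = 76025.7 / 1222.956 = 62.17 °C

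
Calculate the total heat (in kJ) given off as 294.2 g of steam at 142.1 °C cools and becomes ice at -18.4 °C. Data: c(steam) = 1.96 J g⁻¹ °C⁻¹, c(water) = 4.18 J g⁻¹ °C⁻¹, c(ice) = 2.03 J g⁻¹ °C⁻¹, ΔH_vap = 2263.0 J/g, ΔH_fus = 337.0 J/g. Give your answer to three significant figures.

q1 (cool steam 142.1→100 °C): 294.2 × 1.96 × 42.1 = 24276 J
q2 (condense at 100 °C): 294.2 × 2263.0 = 665775 J
q3 (cool water 100→0 °C): 294.2 × 4.18 × 100.0 = 122976 J
q4 (freeze at 0 °C): 294.2 × 337.0 = 99145 J
q5 (cool ice 0→-18.4 °C): 294.2 × 2.03 × 18.4 = 10989 J
Total: 24276 + 665775 + 122976 + 99145 + 10989 = 923161 J = 923 kJ

q = 923 kJ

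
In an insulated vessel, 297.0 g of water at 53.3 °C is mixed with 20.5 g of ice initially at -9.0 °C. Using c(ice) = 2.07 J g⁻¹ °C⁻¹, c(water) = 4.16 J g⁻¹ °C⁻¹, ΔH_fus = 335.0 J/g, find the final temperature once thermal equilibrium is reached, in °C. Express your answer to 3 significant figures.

Heat to bring ice to 0 °C and melt it: q₁ = 20.5×2.07×9.0 + 20.5×335.0 = 7249.4 J
Heat the water can supply cooling to 0 °C: 297.0×4.16×53.3 = 65853.2 J > q₁, so all ice melts.
Energy balance: 297.0×4.16×(53.3 − T) = 7249.4 + 20.5×4.16×(T − 0)
1235.52(53.3 − T) = 7249.4 + 85.28 T
65853.2 − 7249.4 = 1320.80 T
T = 58603.8 / 1320.80 = 44.37 °C

T_f = 44.4 °C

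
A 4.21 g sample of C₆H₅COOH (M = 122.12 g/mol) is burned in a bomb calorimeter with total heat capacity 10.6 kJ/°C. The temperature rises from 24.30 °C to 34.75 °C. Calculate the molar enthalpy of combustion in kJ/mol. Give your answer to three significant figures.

ΔT = 34.75 − 24.30 = 10.45 °C
q_cal = C_cal × ΔT = 10.6 × 10.45 = 110.77 kJ
n = 4.21 / 122.12 = 0.03447 mol
q_rxn = −q_cal = -110.77 kJ
ΔH = -110.77 / 0.03447 = -3214 kJ/mol

ΔH = -3210 kJ/mol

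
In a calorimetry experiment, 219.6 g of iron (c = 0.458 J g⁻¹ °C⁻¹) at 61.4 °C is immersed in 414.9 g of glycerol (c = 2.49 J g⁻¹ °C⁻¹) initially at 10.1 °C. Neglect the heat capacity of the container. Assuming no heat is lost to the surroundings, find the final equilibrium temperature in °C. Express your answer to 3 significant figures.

Heat lost by iron = heat gained by glycerol.
(219.6)(0.458)(61.4 − T) = (414.9)(2.49)(T − 10.1)
100.5768 (61.4 − T) = 1033.101 (T − 10.1)
6175.4 − 100.5768 T = 1033.101 T − 10434
16609.4 = 1133.6778 T
T = 14.65 °C

T_f = 14.7 °C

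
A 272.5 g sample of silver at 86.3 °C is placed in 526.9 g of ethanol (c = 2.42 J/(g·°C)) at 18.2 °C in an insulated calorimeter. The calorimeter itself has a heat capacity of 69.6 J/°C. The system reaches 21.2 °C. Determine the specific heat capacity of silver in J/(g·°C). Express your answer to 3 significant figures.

c = 0.227 J/(g·°C)

q_gained = (526.9 × 2.42 + 69.6) × (21.2 − 18.2) = 4034 J
q_lost = 272.5 × c × (86.3 − 21.2) = 17739.75 c
Set equal: c = 4034 / 17739.75 = 0.227 J/(g·°C)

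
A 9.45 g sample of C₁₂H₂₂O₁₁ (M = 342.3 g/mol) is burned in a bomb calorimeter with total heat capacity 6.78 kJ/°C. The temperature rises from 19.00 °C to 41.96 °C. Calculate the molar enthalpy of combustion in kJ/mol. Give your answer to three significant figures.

ΔH = -5640 kJ/mol

ΔT = 41.96 − 19.00 = 22.96 °C
q_cal = C_cal × ΔT = 6.78 × 22.96 = 155.6688 kJ
n = 9.45 / 342.3 = 0.02761 mol
q_rxn = −q_cal = -155.6688 kJ
ΔH = -155.6688 / 0.02761 = -5638 kJ/mol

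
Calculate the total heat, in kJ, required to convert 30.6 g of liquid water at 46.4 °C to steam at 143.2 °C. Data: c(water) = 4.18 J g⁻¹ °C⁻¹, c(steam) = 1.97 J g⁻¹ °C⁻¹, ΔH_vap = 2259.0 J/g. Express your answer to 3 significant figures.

q = 78.6 kJ

q1 (heat water 46.4→100.0 °C): 30.6 × 4.18 × 53.6 = 6856 J
q2 (vaporize at 100 °C): 30.6 × 2259.0 = 69125 J
q3 (heat steam 100.0→143.2 °C): 30.6 × 1.97 × 43.2 = 2604 J
Total: 6856 + 69125 + 2604 = 78585 J = 78.6 kJ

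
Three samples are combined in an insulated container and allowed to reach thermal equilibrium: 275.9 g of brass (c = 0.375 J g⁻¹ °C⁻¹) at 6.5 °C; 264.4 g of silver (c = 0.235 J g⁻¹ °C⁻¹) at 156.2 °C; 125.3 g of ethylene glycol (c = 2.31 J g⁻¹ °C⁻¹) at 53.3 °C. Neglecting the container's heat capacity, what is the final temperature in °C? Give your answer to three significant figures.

Σ mᵢcᵢ(T − Tᵢ) = 0  ⇒  T = Σ mᵢcᵢTᵢ / Σ mᵢcᵢ
Σ mᵢcᵢ = 275.9×0.375 + 264.4×0.235 + 125.3×2.31 = 455.0395
Σ mᵢcᵢTᵢ = 103.4625×6.5 + 62.134×156.2 + 289.443×53.3 = 25805
T = 25805 / 455.0395 = 56.71 °C

T_f = 56.7 °C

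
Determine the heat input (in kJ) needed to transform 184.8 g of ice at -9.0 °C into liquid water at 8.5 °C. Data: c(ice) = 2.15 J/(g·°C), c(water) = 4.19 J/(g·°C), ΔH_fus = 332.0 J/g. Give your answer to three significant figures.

q = 71.5 kJ

q1 (heat ice -9.0→0.0 °C): 184.8 × 2.15 × 9.0 = 3576 J
q2 (melt at 0 °C): 184.8 × 332.0 = 61354 J
q3 (heat water 0.0→8.5 °C): 184.8 × 4.19 × 8.5 = 6582 J
Total: 3576 + 61354 + 6582 = 71512 J = 71.5 kJ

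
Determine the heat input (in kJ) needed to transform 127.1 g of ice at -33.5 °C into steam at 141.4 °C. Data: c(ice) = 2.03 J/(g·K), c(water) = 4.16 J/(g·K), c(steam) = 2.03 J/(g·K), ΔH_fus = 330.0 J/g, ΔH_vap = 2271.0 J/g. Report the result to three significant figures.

q = 403 kJ

q1 (heat ice -33.5→0.0 °C): 127.1 × 2.03 × 33.5 = 8643 J
q2 (melt at 0 °C): 127.1 × 330.0 = 41943 J
q3 (heat water 0.0→100.0 °C): 127.1 × 4.16 × 100.0 = 52874 J
q4 (vaporize at 100 °C): 127.1 × 2271.0 = 288644 J
q5 (heat steam 100.0→141.4 °C): 127.1 × 2.03 × 41.4 = 10682 J
Total: 8643 + 41943 + 52874 + 288644 + 10682 = 402786 J = 403 kJ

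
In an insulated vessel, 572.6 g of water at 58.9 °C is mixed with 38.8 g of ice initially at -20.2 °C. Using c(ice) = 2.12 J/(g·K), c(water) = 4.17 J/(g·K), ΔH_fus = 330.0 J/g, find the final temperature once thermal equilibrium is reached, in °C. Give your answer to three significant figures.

Heat to bring ice to 0 °C and melt it: q₁ = 38.8×2.12×20.2 + 38.8×330.0 = 14466 J
Heat the water can supply cooling to 0 °C: 572.6×4.17×58.9 = 140638 J > q₁, so all ice melts.
Energy balance: 572.6×4.17×(58.9 − T) = 14466 + 38.8×4.17×(T − 0)
2387.742(58.9 − T) = 14466 + 161.796 T
140638 − 14466 = 2549.538 T
T = 126172 / 2549.538 = 49.49 °C

T_f = 49.5 °C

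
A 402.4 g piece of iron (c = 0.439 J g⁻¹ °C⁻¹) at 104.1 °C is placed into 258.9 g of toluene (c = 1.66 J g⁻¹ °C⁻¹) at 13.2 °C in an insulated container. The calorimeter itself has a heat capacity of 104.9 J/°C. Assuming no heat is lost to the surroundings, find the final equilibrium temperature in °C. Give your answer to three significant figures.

T_f = 35.8 °C

Heat lost by iron = heat gained by toluene + calorimeter.
(402.4)(0.439)(104.1 − T) = [(258.9)(1.66) + 104.9](T − 13.2)
176.6536 (104.1 − T) = 534.674 (T − 13.2)
18390 − 176.6536 T = 534.674 T − 7057.7
25447.7 = 711.3276 T
T = 35.77 °C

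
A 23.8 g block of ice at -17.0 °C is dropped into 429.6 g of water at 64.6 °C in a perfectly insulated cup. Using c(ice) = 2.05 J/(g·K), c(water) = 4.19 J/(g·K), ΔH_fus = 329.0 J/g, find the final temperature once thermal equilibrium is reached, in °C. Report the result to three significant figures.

Heat to bring ice to 0 °C and melt it: q₁ = 23.8×2.05×17.0 + 23.8×329.0 = 8659.6 J
Heat the water can supply cooling to 0 °C: 429.6×4.19×64.6 = 116282 J > q₁, so all ice melts.
Energy balance: 429.6×4.19×(64.6 − T) = 8659.6 + 23.8×4.19×(T − 0)
1800.024(64.6 − T) = 8659.6 + 99.722 T
116282 − 8659.6 = 1899.746 T
T = 107622.4 / 1899.746 = 56.65 °C

T_f = 56.7 °C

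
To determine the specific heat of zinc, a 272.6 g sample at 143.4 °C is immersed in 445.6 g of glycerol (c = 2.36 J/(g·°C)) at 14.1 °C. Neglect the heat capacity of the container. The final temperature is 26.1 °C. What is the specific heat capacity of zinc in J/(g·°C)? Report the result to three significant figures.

q_gained = (445.6 × 2.36) × (26.1 − 14.1) = 12620 J
q_lost = 272.6 × c × (143.4 − 26.1) = 31975.98 c
Set equal: c = 12620 / 31975.98 = 0.395 J/(g·°C)

c = 0.395 J/(g·°C)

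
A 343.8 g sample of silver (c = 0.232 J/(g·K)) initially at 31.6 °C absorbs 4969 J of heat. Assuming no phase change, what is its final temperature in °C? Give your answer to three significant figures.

T_f = 93.9 °C

ΔT = q / (m c) = 4969 / (343.8 × 0.232) = 62.30 °C
T_f = 31.6 + 62.30 = 93.90 °C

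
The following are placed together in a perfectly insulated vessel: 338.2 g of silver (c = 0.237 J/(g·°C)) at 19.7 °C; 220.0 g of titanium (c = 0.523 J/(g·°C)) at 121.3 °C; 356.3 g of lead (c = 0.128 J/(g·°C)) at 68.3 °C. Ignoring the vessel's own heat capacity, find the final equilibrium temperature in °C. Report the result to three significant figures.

T_f = 77.4 °C

Σ mᵢcᵢ(T − Tᵢ) = 0  ⇒  T = Σ mᵢcᵢTᵢ / Σ mᵢcᵢ
Σ mᵢcᵢ = 338.2×0.237 + 220.0×0.523 + 356.3×0.128 = 240.8198
Σ mᵢcᵢTᵢ = 80.1534×19.7 + 115.06×121.3 + 45.6064×68.3 = 18651
T = 18651 / 240.8198 = 77.448 °C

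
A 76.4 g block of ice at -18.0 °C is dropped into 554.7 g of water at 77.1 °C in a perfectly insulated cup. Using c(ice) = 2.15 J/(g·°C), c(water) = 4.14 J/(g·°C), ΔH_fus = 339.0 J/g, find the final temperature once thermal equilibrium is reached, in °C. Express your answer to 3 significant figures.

Heat to bring ice to 0 °C and melt it: q₁ = 76.4×2.15×18.0 + 76.4×339.0 = 28856 J
Heat the water can supply cooling to 0 °C: 554.7×4.14×77.1 = 177057 J > q₁, so all ice melts.
Energy balance: 554.7×4.14×(77.1 − T) = 28856 + 76.4×4.14×(T − 0)
2296.458(77.1 − T) = 28856 + 316.296 T
177057 − 28856 = 2612.754 T
T = 148201 / 2612.754 = 56.72 °C

T_f = 56.7 °C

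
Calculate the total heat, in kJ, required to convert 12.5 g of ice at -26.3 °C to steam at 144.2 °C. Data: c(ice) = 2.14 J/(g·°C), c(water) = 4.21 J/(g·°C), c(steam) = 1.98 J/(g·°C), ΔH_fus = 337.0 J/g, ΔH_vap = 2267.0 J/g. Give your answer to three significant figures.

q1 (heat ice -26.3→0.0 °C): 12.5 × 2.14 × 26.3 = 704 J
q2 (melt at 0 °C): 12.5 × 337.0 = 4213 J
q3 (heat water 0.0→100.0 °C): 12.5 × 4.21 × 100.0 = 5263 J
q4 (vaporize at 100 °C): 12.5 × 2267.0 = 28338 J
q5 (heat steam 100.0→144.2 °C): 12.5 × 1.98 × 44.2 = 1094 J
Total: 704 + 4213 + 5263 + 28338 + 1094 = 39612 J = 39.6 kJ

q = 39.6 kJ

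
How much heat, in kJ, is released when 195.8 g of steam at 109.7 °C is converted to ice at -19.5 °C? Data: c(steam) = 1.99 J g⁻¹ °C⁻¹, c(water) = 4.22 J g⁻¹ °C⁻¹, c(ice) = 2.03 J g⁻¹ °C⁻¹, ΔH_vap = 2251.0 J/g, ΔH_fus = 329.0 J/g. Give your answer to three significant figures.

q1 (cool steam 109.7→100 °C): 195.8 × 1.99 × 9.7 = 3780 J
q2 (condense at 100 °C): 195.8 × 2251.0 = 440746 J
q3 (cool water 100→0 °C): 195.8 × 4.22 × 100.0 = 82628 J
q4 (freeze at 0 °C): 195.8 × 329.0 = 64418 J
q5 (cool ice 0→-19.5 °C): 195.8 × 2.03 × 19.5 = 7751 J
Total: 3780 + 440746 + 82628 + 64418 + 7751 = 599323 J = 599 kJ

q = 599 kJ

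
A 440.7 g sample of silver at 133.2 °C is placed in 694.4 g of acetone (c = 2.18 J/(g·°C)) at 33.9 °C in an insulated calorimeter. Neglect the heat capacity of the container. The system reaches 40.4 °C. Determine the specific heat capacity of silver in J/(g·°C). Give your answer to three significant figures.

q_gained = (694.4 × 2.18) × (40.4 − 33.9) = 9840 J
q_lost = 440.7 × c × (133.2 − 40.4) = 40896.96 c
Set equal: c = 9840 / 40896.96 = 0.241 J/(g·°C)

c = 0.241 J/(g·°C)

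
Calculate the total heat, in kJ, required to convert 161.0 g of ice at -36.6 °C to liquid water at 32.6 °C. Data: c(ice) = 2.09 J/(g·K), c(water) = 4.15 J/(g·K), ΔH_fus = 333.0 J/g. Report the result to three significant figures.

q1 (heat ice -36.6→0.0 °C): 161.0 × 2.09 × 36.6 = 12316 J
q2 (melt at 0 °C): 161.0 × 333.0 = 53613 J
q3 (heat water 0.0→32.6 °C): 161.0 × 4.15 × 32.6 = 21782 J
Total: 12316 + 53613 + 21782 = 87711 J = 87.7 kJ

q = 87.7 kJ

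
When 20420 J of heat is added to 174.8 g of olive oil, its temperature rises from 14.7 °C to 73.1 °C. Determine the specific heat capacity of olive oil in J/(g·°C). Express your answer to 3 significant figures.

c = q / (m ΔT) = 20420 / (174.8 × 58.4)
c = 20420 / 10208.32 = 2.00 J/(g·°C)

c = 2.00 J/(g·°C)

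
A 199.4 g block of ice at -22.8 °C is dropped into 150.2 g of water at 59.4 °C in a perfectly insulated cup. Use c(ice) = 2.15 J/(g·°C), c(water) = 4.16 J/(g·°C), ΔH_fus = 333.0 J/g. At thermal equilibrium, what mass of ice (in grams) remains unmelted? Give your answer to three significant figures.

Heat to warm all ice to 0 °C: 199.4×2.15×22.8 = 9774.6 J
Heat released by water cooling to 0 °C: 150.2×4.16×59.4 = 37115 J
37115 J < 9774.6 + 199.4×333.0 = 76174.8 J, so not all ice melts; final T = 0 °C.
Heat left for melting: 37115 − 9774.6 = 27340.4 J
Mass melted = 27340.4 / 333.0 = 82.10 g
Ice remaining = 199.4 − 82.10 = 117.30 g

m_ice remaining = 117 g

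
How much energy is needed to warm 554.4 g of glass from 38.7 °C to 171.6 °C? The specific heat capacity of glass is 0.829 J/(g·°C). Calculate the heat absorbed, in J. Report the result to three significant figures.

q = m c ΔT = 554.4 × 0.829 × (171.6 − 38.7)
q = 554.4 × 0.829 × 132.9 = 61080 J

q = 61100 J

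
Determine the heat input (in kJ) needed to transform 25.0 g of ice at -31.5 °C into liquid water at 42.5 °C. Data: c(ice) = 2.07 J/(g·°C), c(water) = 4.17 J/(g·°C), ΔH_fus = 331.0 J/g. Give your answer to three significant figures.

q = 14.3 kJ

q1 (heat ice -31.5→0.0 °C): 25.0 × 2.07 × 31.5 = 1630 J
q2 (melt at 0 °C): 25.0 × 331.0 = 8275 J
q3 (heat water 0.0→42.5 °C): 25.0 × 4.17 × 42.5 = 4431 J
Total: 1630 + 8275 + 4431 = 14336 J = 14.3 kJ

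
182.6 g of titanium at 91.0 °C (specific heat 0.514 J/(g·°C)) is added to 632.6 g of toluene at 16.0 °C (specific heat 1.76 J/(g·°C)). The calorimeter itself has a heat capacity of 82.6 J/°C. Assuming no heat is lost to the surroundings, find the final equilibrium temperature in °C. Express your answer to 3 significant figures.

T_f = 21.5 °C

Heat lost by titanium = heat gained by toluene + calorimeter.
(182.6)(0.514)(91.0 − T) = [(632.6)(1.76) + 82.6](T − 16.0)
93.8564 (91.0 − T) = 1195.976 (T − 16.0)
8540.9 − 93.8564 T = 1195.976 T − 19136
27676.9 = 1289.8324 T
T = 21.46 °C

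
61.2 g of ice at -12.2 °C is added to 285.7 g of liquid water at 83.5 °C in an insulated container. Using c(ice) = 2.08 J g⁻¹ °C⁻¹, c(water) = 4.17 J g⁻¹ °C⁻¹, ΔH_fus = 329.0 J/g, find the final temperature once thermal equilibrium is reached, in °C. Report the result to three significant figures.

T_f = 53.8 °C

Heat to bring ice to 0 °C and melt it: q₁ = 61.2×2.08×12.2 + 61.2×329.0 = 21688 J
Heat the water can supply cooling to 0 °C: 285.7×4.17×83.5 = 99479.3 J > q₁, so all ice melts.
Energy balance: 285.7×4.17×(83.5 − T) = 21688 + 61.2×4.17×(T − 0)
1191.369(83.5 − T) = 21688 + 255.204 T
99479.3 − 21688 = 1446.573 T
T = 77791.3 / 1446.573 = 53.78 °C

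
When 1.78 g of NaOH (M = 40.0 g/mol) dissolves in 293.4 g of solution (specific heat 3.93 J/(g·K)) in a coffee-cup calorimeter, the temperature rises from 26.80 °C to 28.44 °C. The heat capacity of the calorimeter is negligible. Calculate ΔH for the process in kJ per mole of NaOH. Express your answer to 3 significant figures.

ΔH = -42.5 kJ/mol

|ΔT| = |28.44 − 26.80| = 1.64 °C
|q_surr| = (293.4 × 3.93) × 1.64 = 1153.062 × 1.64 = 1891 J
n(NaOH) = 1.78 / 40.0 = 0.04450 mol
Temperature rose, so q_rxn = −|q_surr| = -1.891 kJ
ΔH = q_rxn / n = -42.49 kJ/mol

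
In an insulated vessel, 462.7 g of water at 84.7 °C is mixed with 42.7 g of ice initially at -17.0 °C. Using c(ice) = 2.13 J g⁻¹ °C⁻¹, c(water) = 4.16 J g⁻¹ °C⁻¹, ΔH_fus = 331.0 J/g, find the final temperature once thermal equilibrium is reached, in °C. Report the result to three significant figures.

Heat to bring ice to 0 °C and melt it: q₁ = 42.7×2.13×17.0 + 42.7×331.0 = 15680 J
Heat the water can supply cooling to 0 °C: 462.7×4.16×84.7 = 163033 J > q₁, so all ice melts.
Energy balance: 462.7×4.16×(84.7 − T) = 15680 + 42.7×4.16×(T − 0)
1924.832(84.7 − T) = 15680 + 177.632 T
163033 − 15680 = 2102.464 T
T = 147353 / 2102.464 = 70.09 °C

T_f = 70.1 °C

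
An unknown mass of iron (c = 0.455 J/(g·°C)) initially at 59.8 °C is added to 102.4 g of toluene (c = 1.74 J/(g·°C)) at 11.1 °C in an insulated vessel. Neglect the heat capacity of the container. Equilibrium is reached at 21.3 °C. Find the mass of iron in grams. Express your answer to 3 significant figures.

q_gained = (102.4 × 1.74) × (21.3 − 11.1) = 1817 J
q_lost = m × 0.455 × (59.8 − 21.3) = 17.5175 m
m = 1817 / 17.5175 = 104 g

m = 104 g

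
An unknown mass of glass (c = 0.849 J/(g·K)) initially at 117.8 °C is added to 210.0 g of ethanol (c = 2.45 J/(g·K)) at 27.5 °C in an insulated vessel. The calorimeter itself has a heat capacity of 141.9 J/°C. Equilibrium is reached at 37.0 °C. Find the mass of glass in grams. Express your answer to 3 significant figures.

m = 90.9 g

q_gained = (210.0 × 2.45 + 141.9) × (37.0 − 27.5) = 6236 J
q_lost = m × 0.849 × (117.8 − 37.0) = 68.5992 m
m = 6236 / 68.5992 = 90.9 g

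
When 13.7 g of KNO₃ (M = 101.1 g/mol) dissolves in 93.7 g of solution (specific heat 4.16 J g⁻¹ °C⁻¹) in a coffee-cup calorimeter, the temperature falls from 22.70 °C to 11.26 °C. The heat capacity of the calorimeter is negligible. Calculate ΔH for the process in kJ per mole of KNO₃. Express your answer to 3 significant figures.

ΔH = 32.9 kJ/mol

|ΔT| = |11.26 − 22.70| = 11.44 °C
|q_surr| = (93.7 × 4.16) × 11.44 = 389.792 × 11.44 = 4459 J
n(KNO₃) = 13.7 / 101.1 = 0.1355 mol
Temperature fell, so q_rxn = +|q_surr| = 4.459 kJ
ΔH = q_rxn / n = 32.91 kJ/mol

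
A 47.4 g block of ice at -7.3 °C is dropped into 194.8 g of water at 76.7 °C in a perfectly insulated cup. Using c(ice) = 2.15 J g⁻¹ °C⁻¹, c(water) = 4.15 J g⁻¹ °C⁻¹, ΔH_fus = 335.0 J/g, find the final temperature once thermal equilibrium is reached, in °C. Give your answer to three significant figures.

T_f = 45.2 °C

Heat to bring ice to 0 °C and melt it: q₁ = 47.4×2.15×7.3 + 47.4×335.0 = 16623 J
Heat the water can supply cooling to 0 °C: 194.8×4.15×76.7 = 62005.8 J > q₁, so all ice melts.
Energy balance: 194.8×4.15×(76.7 − T) = 16623 + 47.4×4.15×(T − 0)
808.42(76.7 − T) = 16623 + 196.71 T
62005.8 − 16623 = 1005.13 T
T = 45382.8 / 1005.13 = 45.15 °C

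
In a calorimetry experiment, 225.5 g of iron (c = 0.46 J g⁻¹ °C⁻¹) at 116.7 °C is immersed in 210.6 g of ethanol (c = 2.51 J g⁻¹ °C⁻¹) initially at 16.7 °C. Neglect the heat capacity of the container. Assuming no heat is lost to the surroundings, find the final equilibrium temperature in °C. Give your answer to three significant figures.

T_f = 33.1 °C

Heat lost by iron = heat gained by ethanol.
(225.5)(0.46)(116.7 − T) = (210.6)(2.51)(T − 16.7)
103.73 (116.7 − T) = 528.606 (T − 16.7)
12105 − 103.73 T = 528.606 T − 8827.7
20932.7 = 632.336 T
T = 33.10 °C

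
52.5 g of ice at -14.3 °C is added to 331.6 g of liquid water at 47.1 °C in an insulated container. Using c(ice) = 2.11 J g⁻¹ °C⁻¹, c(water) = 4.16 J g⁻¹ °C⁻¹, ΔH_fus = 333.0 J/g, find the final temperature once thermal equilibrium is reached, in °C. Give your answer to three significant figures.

Heat to bring ice to 0 °C and melt it: q₁ = 52.5×2.11×14.3 + 52.5×333.0 = 19067 J
Heat the water can supply cooling to 0 °C: 331.6×4.16×47.1 = 64972.4 J > q₁, so all ice melts.
Energy balance: 331.6×4.16×(47.1 − T) = 19067 + 52.5×4.16×(T − 0)
1379.456(47.1 − T) = 19067 + 218.4 T
64972.4 − 19067 = 1597.856 T
T = 45905.4 / 1597.856 = 28.73 °C

T_f = 28.7 °C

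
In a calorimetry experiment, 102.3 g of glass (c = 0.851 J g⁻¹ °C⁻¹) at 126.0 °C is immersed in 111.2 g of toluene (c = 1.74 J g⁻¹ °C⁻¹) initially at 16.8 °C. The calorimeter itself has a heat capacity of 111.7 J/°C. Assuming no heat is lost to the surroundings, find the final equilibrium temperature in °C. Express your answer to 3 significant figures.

T_f = 41.0 °C

Heat lost by glass = heat gained by toluene + calorimeter.
(102.3)(0.851)(126.0 − T) = [(111.2)(1.74) + 111.7](T − 16.8)
87.0573 (126.0 − T) = 305.188 (T − 16.8)
10969 − 87.0573 T = 305.188 T − 5127.2
16096.2 = 392.2453 T
T = 41.04 °C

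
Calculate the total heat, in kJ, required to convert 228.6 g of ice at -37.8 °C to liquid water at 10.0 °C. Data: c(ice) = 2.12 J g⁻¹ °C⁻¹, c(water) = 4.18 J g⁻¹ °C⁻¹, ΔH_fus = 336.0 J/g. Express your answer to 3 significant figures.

q1 (heat ice -37.8→0.0 °C): 228.6 × 2.12 × 37.8 = 18319 J
q2 (melt at 0 °C): 228.6 × 336.0 = 76810 J
q3 (heat water 0.0→10.0 °C): 228.6 × 4.18 × 10.0 = 9555 J
Total: 18319 + 76810 + 9555 = 104684 J = 105 kJ

q = 105 kJ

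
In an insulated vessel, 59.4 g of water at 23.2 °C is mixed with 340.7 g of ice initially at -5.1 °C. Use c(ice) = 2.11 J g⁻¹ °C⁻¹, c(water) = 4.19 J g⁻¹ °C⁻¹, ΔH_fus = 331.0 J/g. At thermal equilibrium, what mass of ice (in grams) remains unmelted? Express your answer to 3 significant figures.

m_ice remaining = 334 g

Heat to warm all ice to 0 °C: 340.7×2.11×5.1 = 3666.3 J
Heat released by water cooling to 0 °C: 59.4×4.19×23.2 = 5774.2 J
5774.2 J < 3666.3 + 340.7×331.0 = 116438.0 J, so not all ice melts; final T = 0 °C.
Heat left for melting: 5774.2 − 3666.3 = 2107.9 J
Mass melted = 2107.9 / 331.0 = 6.368 g
Ice remaining = 340.7 − 6.368 = 334.332 g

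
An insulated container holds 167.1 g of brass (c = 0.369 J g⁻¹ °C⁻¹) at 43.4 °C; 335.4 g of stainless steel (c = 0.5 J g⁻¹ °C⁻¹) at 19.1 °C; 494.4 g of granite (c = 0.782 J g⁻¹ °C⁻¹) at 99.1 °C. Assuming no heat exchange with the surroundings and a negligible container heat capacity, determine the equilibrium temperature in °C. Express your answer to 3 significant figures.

T_f = 71.7 °C

Σ mᵢcᵢ(T − Tᵢ) = 0  ⇒  T = Σ mᵢcᵢTᵢ / Σ mᵢcᵢ
Σ mᵢcᵢ = 167.1×0.369 + 335.4×0.5 + 494.4×0.782 = 615.9807
Σ mᵢcᵢTᵢ = 61.6599×43.4 + 167.7×19.1 + 386.6208×99.1 = 44193
T = 44193 / 615.9807 = 71.74 °C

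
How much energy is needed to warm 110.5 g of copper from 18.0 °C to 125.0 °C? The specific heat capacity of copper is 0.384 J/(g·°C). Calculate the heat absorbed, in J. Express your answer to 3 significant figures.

q = 4540 J

q = m c ΔT = 110.5 × 0.384 × (125.0 − 18.0)
q = 110.5 × 0.384 × 107.0 = 4540 J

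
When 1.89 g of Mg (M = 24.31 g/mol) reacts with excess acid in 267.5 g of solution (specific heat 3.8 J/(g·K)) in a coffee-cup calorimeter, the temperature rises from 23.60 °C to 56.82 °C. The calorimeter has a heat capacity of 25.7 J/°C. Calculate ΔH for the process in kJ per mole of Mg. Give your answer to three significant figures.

|ΔT| = |56.82 − 23.60| = 33.22 °C
|q_surr| = (267.5 × 3.8 + 25.7) × 33.22 = 1042.2 × 33.22 = 34620 J
n(Mg) = 1.89 / 24.31 = 0.07775 mol
Temperature rose, so q_rxn = −|q_surr| = -34.62 kJ
ΔH = q_rxn / n = -445.3 kJ/mol

ΔH = -445 kJ/mol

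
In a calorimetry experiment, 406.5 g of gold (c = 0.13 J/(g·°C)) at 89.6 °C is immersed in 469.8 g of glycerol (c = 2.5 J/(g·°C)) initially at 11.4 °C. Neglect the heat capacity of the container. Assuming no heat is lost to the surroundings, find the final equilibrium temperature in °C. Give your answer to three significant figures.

Heat lost by gold = heat gained by glycerol.
(406.5)(0.13)(89.6 − T) = (469.8)(2.5)(T − 11.4)
52.845 (89.6 − T) = 1174.5 (T − 11.4)
4734.9 − 52.845 T = 1174.5 T − 13389
18123.9 = 1227.345 T
T = 14.77 °C

T_f = 14.8 °C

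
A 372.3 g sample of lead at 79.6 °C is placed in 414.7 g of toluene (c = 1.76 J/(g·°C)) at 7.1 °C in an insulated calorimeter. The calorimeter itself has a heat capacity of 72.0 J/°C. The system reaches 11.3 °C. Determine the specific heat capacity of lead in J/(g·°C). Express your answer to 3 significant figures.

c = 0.132 J/(g·°C)

q_gained = (414.7 × 1.76 + 72.0) × (11.3 − 7.1) = 3368 J
q_lost = 372.3 × c × (79.6 − 11.3) = 25428.09 c
Set equal: c = 3368 / 25428.09 = 0.132 J/(g·°C)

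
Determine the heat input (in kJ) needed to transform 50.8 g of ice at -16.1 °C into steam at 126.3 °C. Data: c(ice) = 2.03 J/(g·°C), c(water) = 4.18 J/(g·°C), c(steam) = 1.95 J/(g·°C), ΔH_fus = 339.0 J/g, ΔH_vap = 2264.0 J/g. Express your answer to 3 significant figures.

q = 158 kJ

q1 (heat ice -16.1→0.0 °C): 50.8 × 2.03 × 16.1 = 1660 J
q2 (melt at 0 °C): 50.8 × 339.0 = 17221 J
q3 (heat water 0.0→100.0 °C): 50.8 × 4.18 × 100.0 = 21234 J
q4 (vaporize at 100 °C): 50.8 × 2264.0 = 115011 J
q5 (heat steam 100.0→126.3 °C): 50.8 × 1.95 × 26.3 = 2605 J
Total: 1660 + 17221 + 21234 + 115011 + 2605 = 157731 J = 158 kJ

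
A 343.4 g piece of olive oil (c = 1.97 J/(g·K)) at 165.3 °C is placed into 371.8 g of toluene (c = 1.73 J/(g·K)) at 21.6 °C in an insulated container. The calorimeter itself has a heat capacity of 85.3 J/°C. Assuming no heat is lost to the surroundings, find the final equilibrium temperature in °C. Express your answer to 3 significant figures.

T_f = 90.8 °C

Heat lost by olive oil = heat gained by toluene + calorimeter.
(343.4)(1.97)(165.3 − T) = [(371.8)(1.73) + 85.3](T − 21.6)
676.498 (165.3 − T) = 728.514 (T − 21.6)
111830 − 676.498 T = 728.514 T − 15736
127566 = 1405.012 T
T = 90.79 °C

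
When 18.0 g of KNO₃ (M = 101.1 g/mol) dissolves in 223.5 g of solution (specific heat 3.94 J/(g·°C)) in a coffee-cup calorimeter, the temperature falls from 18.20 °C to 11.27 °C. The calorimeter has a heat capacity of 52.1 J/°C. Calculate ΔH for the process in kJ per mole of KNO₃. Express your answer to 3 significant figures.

ΔH = 36.3 kJ/mol

|ΔT| = |11.27 − 18.20| = 6.93 °C
|q_surr| = (223.5 × 3.94 + 52.1) × 6.93 = 932.69 × 6.93 = 6464 J
n(KNO₃) = 18.0 / 101.1 = 0.1780 mol
Temperature fell, so q_rxn = +|q_surr| = 6.464 kJ
ΔH = q_rxn / n = 36.31 kJ/mol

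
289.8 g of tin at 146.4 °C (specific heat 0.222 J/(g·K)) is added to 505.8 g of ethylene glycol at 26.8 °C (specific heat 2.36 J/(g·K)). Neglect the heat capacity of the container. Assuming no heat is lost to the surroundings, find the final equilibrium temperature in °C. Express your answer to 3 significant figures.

Heat lost by tin = heat gained by ethylene glycol.
(289.8)(0.222)(146.4 − T) = (505.8)(2.36)(T − 26.8)
64.3356 (146.4 − T) = 1193.688 (T − 26.8)
9418.7 − 64.3356 T = 1193.688 T − 31991
41409.7 = 1258.0236 T
T = 32.92 °C

T_f = 32.9 °C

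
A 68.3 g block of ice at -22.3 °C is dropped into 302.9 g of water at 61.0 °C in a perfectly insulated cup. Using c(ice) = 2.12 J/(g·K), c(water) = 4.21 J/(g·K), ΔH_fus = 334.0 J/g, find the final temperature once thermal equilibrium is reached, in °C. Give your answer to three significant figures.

T_f = 33.1 °C

Heat to bring ice to 0 °C and melt it: q₁ = 68.3×2.12×22.3 + 68.3×334.0 = 26041 J
Heat the water can supply cooling to 0 °C: 302.9×4.21×61.0 = 77787.7 J > q₁, so all ice melts.
Energy balance: 302.9×4.21×(61.0 − T) = 26041 + 68.3×4.21×(T − 0)
1275.209(61.0 − T) = 26041 + 287.543 T
77787.7 − 26041 = 1562.752 T
T = 51746.7 / 1562.752 = 33.11 °C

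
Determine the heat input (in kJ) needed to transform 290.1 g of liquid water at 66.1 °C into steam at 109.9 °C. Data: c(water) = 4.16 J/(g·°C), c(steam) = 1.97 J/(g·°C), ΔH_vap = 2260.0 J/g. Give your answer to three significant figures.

q1 (heat water 66.1→100.0 °C): 290.1 × 4.16 × 33.9 = 40911 J
q2 (vaporize at 100 °C): 290.1 × 2260.0 = 655626 J
q3 (heat steam 100.0→109.9 °C): 290.1 × 1.97 × 9.9 = 5658 J
Total: 40911 + 655626 + 5658 = 702195 J = 702 kJ

q = 702 kJ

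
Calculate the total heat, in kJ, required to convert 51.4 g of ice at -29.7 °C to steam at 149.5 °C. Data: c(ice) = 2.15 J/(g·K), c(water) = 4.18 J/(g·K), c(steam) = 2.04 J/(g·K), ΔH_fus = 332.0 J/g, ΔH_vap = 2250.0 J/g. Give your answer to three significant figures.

q = 163 kJ

q1 (heat ice -29.7→0.0 °C): 51.4 × 2.15 × 29.7 = 3282 J
q2 (melt at 0 °C): 51.4 × 332.0 = 17065 J
q3 (heat water 0.0→100.0 °C): 51.4 × 4.18 × 100.0 = 21485 J
q4 (vaporize at 100 °C): 51.4 × 2250.0 = 115650 J
q5 (heat steam 100.0→149.5 °C): 51.4 × 2.04 × 49.5 = 5190 J
Total: 3282 + 17065 + 21485 + 115650 + 5190 = 162672 J = 163 kJ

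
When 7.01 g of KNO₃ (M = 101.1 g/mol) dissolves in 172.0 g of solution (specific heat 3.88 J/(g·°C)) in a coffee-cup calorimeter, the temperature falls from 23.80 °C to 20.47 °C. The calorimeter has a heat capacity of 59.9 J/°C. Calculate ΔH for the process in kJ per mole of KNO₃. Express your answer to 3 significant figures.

|ΔT| = |20.47 − 23.80| = 3.33 °C
|q_surr| = (172.0 × 3.88 + 59.9) × 3.33 = 727.26 × 3.33 = 2422 J
n(KNO₃) = 7.01 / 101.1 = 0.06934 mol
Temperature fell, so q_rxn = +|q_surr| = 2.422 kJ
ΔH = q_rxn / n = 34.93 kJ/mol

ΔH = 34.9 kJ/mol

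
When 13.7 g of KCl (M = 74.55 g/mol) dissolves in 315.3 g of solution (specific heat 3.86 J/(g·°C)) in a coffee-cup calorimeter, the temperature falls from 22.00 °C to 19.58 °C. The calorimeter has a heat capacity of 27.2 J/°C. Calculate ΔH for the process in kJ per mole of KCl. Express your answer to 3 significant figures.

|ΔT| = |19.58 − 22.00| = 2.42 °C
|q_surr| = (315.3 × 3.86 + 27.2) × 2.42 = 1244.258 × 2.42 = 3011 J
n(KCl) = 13.7 / 74.55 = 0.1838 mol
Temperature fell, so q_rxn = +|q_surr| = 3.011 kJ
ΔH = q_rxn / n = 16.38 kJ/mol

ΔH = 16.4 kJ/mol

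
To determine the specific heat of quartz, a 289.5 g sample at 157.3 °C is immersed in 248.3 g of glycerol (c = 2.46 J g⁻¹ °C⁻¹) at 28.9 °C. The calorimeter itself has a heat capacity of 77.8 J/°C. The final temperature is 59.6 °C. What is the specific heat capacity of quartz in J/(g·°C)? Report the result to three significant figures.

c = 0.747 J/(g·°C)

q_gained = (248.3 × 2.46 + 77.8) × (59.6 − 28.9) = 21140 J
q_lost = 289.5 × c × (157.3 − 59.6) = 28284.15 c
Set equal: c = 21140 / 28284.15 = 0.747 J/(g·°C)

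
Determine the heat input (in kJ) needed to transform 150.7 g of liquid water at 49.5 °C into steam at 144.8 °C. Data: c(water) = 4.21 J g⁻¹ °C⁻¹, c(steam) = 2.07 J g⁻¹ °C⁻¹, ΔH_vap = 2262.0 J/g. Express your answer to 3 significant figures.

q1 (heat water 49.5→100.0 °C): 150.7 × 4.21 × 50.5 = 32040 J
q2 (vaporize at 100 °C): 150.7 × 2262.0 = 340883 J
q3 (heat steam 100.0→144.8 °C): 150.7 × 2.07 × 44.8 = 13975 J
Total: 32040 + 340883 + 13975 = 386898 J = 387 kJ

q = 387 kJ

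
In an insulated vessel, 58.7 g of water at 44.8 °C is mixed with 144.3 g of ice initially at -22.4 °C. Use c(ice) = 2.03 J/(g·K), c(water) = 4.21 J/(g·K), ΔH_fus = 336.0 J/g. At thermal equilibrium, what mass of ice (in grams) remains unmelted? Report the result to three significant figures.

m_ice remaining = 131 g

Heat to warm all ice to 0 °C: 144.3×2.03×22.4 = 6561.6 J
Heat released by water cooling to 0 °C: 58.7×4.21×44.8 = 11071 J
11071 J < 6561.6 + 144.3×336.0 = 55046.4 J, so not all ice melts; final T = 0 °C.
Heat left for melting: 11071 − 6561.6 = 4509.4 J
Mass melted = 4509.4 / 336.0 = 13.42 g
Ice remaining = 144.3 − 13.42 = 130.88 g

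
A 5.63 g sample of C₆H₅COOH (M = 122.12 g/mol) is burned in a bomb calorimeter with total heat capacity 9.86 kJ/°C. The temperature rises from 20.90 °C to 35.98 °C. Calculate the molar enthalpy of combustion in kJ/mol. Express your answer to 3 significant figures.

ΔH = -3230 kJ/mol

ΔT = 35.98 − 20.90 = 15.08 °C
q_cal = C_cal × ΔT = 9.86 × 15.08 = 148.6888 kJ
n = 5.63 / 122.12 = 0.04610 mol
q_rxn = −q_cal = -148.6888 kJ
ΔH = -148.6888 / 0.04610 = -3225 kJ/mol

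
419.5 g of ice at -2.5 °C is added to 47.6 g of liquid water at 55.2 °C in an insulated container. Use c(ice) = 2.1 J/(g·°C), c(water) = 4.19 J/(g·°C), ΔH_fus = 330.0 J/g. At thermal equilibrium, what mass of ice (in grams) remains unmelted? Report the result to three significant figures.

m_ice remaining = 393 g

Heat to warm all ice to 0 °C: 419.5×2.1×2.5 = 2202.4 J
Heat released by water cooling to 0 °C: 47.6×4.19×55.2 = 11009 J
11009 J < 2202.4 + 419.5×330.0 = 140637.4 J, so not all ice melts; final T = 0 °C.
Heat left for melting: 11009 − 2202.4 = 8806.6 J
Mass melted = 8806.6 / 330.0 = 26.69 g
Ice remaining = 419.5 − 26.69 = 392.81 g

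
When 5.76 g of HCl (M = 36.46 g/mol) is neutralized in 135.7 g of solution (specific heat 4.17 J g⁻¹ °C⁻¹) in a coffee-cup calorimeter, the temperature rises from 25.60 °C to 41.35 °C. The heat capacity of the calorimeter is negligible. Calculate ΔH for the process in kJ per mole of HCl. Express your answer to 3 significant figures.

ΔH = -56.4 kJ/mol

|ΔT| = |41.35 − 25.60| = 15.75 °C
|q_surr| = (135.7 × 4.17) × 15.75 = 565.869 × 15.75 = 8912 J
n(HCl) = 5.76 / 36.46 = 0.1580 mol
Temperature rose, so q_rxn = −|q_surr| = -8.912 kJ
ΔH = q_rxn / n = -56.41 kJ/mol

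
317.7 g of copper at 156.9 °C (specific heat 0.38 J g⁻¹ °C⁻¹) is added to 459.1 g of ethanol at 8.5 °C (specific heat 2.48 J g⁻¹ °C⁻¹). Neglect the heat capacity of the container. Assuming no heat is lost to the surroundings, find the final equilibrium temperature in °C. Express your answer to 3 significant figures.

Heat lost by copper = heat gained by ethanol.
(317.7)(0.38)(156.9 − T) = (459.1)(2.48)(T − 8.5)
120.726 (156.9 − T) = 1138.568 (T − 8.5)
18942 − 120.726 T = 1138.568 T − 9677.8
28619.8 = 1259.294 T
T = 22.73 °C

T_f = 22.7 °C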